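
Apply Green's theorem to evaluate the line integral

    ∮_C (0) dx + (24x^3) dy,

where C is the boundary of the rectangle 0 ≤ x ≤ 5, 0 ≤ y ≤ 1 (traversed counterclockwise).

Green's theorem converts the closed line integral into a double integral over the enclosed region D:

    ∮_C P dx + Q dy = ∬_D (∂Q/∂x - ∂P/∂y) dA.

Here P = 0, Q = 24x^3, so

    ∂Q/∂x = 72x^2,    ∂P/∂y = 0,
    ∂Q/∂x - ∂P/∂y = 72x^2.

D is the region 0 ≤ x ≤ 5, 0 ≤ y ≤ 1. Evaluating the double integral:

    ∬_D (72x^2) dA = ∫_0^{5} ∫_0^{1} (72x^2) dy dx.

Inner (y from 0 to 1): 72x^2.
Outer (x from 0 to 5): 3000.

Therefore ∮_C P dx + Q dy = 3000.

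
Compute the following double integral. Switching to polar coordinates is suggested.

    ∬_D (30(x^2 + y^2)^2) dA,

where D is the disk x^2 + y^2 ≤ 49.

The region D is 0 ≤ r ≤ 7, 0 ≤ θ ≤ 2π in polar coordinates, where x = r cos(θ), y = r sin(θ), and dA = r dr dθ.

Under the substitution, the integrand becomes 30r^4, so

    ∬_D (30(x^2 + y^2)^2) dA = ∫_{0}^{2π} ∫_{0}^{7} (30r^4) · r dr dθ.

Inner integral (in r): ∫_{0}^{7} (30r^4) · r dr = 588245.

Outer integral (in θ): ∫_{0}^{2π} (588245) dθ = 1176490π.

Therefore ∬_D (30(x^2 + y^2)^2) dA = 1176490π.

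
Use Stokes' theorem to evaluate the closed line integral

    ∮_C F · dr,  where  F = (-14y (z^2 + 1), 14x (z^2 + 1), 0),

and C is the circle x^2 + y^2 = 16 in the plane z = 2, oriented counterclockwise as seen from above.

Let S be the flat disk x^2 + y^2 ≤ 16 in the plane z = 2, with upward unit normal n̂ = ẑ. By Stokes' theorem,

    ∮_C F · dr = ∬_S (∇ × F) · n̂ dS = ∬_D (curl F)_z dA,

where D is the disk x^2 + y^2 ≤ 16.

Compute the curl of F = (-14y (z^2 + 1), 14x (z^2 + 1), 0):
    (∇ × F)_x = ∂F_z/∂y - ∂F_y/∂z = -28x z,
    (∇ × F)_y = ∂F_x/∂z - ∂F_z/∂x = -28y z,
    (∇ × F)_z = ∂F_y/∂x - ∂F_x/∂y = 28z^2 + 28.

On z = 2, (curl F)_z = 140.

Convert to polar (x = r cos θ, y = r sin θ, dA = r dr dθ); the integrand becomes 140, so

    ∬_D (curl F)_z dA = ∫_0^{2π} ∫_0^{4} (140) · r dr dθ.

Inner (r from 0 to 4): 1120.
Outer (θ from 0 to 2π): 2240π.

Therefore ∮_C F · dr = 2240π.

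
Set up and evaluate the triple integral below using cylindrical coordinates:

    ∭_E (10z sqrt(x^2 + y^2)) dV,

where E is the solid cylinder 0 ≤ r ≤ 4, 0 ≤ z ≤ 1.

In cylindrical coordinates, x = r cos(θ), y = r sin(θ), z = z, and dV = r dr dθ dz.

The integrand becomes 10r z, so

    ∭_E (10z sqrt(x^2 + y^2)) dV = ∫_{0}^{2π} ∫_{0}^{4} ∫_{0}^{1} (10r z) · r dz dr dθ.

Inner (z): 5r^2.
Middle (r from 0 to 4): 320/3.
Outer (θ): 640π/3.

Therefore the triple integral equals 640π/3.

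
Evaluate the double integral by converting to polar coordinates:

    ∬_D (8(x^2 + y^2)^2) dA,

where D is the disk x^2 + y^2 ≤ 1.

The region D is 0 ≤ r ≤ 1, 0 ≤ θ ≤ 2π in polar coordinates, where x = r cos(θ), y = r sin(θ), and dA = r dr dθ.

Under the substitution, the integrand becomes 8r^4, so

    ∬_D (8(x^2 + y^2)^2) dA = ∫_{0}^{2π} ∫_{0}^{1} (8r^4) · r dr dθ.

Inner integral (in r): ∫_{0}^{1} (8r^4) · r dr = 4/3.

Outer integral (in θ): ∫_{0}^{2π} (4/3) dθ = 8π/3.

Therefore ∬_D (8(x^2 + y^2)^2) dA = 8π/3.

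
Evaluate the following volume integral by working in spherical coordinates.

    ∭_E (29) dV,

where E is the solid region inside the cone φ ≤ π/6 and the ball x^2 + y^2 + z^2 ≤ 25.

In spherical coordinates, x = ρ sin(φ) cos(θ), y = ρ sin(φ) sin(θ), z = ρ cos(φ), and dV = ρ^2 sin(φ) dρ dφ dθ.

The integrand becomes 29, so

    ∭_E (29) dV = ∫_{0}^{2π} ∫_{0}^{π/6} ∫_{0}^{5} (29) · ρ^2 sin(φ) dρ dφ dθ.

Inner (ρ): 3625sin(φ)/3.
Middle (φ): 3625/3 - 3625sqrt(3)/6.
Outer (θ): 3625π (2 - sqrt(3))/3.

Therefore the triple integral equals 3625π (2 - sqrt(3))/3.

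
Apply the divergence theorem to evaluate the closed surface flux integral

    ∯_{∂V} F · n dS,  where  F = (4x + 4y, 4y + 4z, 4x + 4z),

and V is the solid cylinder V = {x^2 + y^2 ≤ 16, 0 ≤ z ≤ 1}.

By the divergence theorem,

    ∯_{∂V} F · n dS = ∭_V (∇ · F) dV.

Compute the divergence:
    ∇ · F = ∂F_x/∂x + ∂F_y/∂y + ∂F_z/∂z = 4 + 4 + 4 = 12.

In cylindrical coordinates, x = r cos(θ), y = r sin(θ), z = z, dV = r dr dθ dz, with 0 ≤ r ≤ 4, 0 ≤ θ ≤ 2π, 0 ≤ z ≤ 1.

The integrand, after substitution and multiplying by the volume element, becomes (12) · r, so

    ∭_V (∇·F) dV = ∫_0^{2π} ∫_0^{4} ∫_0^{1} (12) · r dz dr dθ.

Inner (z from 0 to 1): 12r.
Middle (r from 0 to 4): 96.
Outer (θ from 0 to 2π): 192π.

Therefore ∯_{∂V} F · n dS = 192π.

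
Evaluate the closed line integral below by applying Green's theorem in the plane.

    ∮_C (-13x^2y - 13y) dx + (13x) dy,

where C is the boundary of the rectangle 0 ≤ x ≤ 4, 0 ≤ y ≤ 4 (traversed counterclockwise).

Green's theorem converts the closed line integral into a double integral over the enclosed region D:

    ∮_C P dx + Q dy = ∬_D (∂Q/∂x - ∂P/∂y) dA.

Here P = -13x^2y - 13y, Q = 13x, so

    ∂Q/∂x = 13,    ∂P/∂y = -13x^2 - 13,
    ∂Q/∂x - ∂P/∂y = 13x^2 + 26.

D is the region 0 ≤ x ≤ 4, 0 ≤ y ≤ 4. Evaluating the double integral:

    ∬_D (13x^2 + 26) dA = ∫_0^{4} ∫_0^{4} (13x^2 + 26) dy dx.

Inner (y from 0 to 4): 52x^2 + 104.
Outer (x from 0 to 4): 4576/3.

Therefore ∮_C P dx + Q dy = 4576/3.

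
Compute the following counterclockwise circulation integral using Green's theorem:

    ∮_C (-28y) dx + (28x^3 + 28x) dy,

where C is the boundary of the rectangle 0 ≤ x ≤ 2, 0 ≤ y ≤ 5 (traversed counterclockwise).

Green's theorem converts the closed line integral into a double integral over the enclosed region D:

    ∮_C P dx + Q dy = ∬_D (∂Q/∂x - ∂P/∂y) dA.

Here P = -28y, Q = 28x^3 + 28x, so

    ∂Q/∂x = 84x^2 + 28,    ∂P/∂y = -28,
    ∂Q/∂x - ∂P/∂y = 84x^2 + 56.

D is the region 0 ≤ x ≤ 2, 0 ≤ y ≤ 5. Evaluating the double integral:

    ∬_D (84x^2 + 56) dA = ∫_0^{2} ∫_0^{5} (84x^2 + 56) dy dx.

Inner (y from 0 to 5): 420x^2 + 280.
Outer (x from 0 to 2): 1680.

Therefore ∮_C P dx + Q dy = 1680.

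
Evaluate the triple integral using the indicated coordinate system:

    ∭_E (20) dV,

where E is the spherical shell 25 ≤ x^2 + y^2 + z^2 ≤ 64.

In spherical coordinates, x = ρ sin(φ) cos(θ), y = ρ sin(φ) sin(θ), z = ρ cos(φ), and dV = ρ^2 sin(φ) dρ dφ dθ.

The integrand becomes 20, so

    ∭_E (20) dV = ∫_{0}^{2π} ∫_{0}^{π} ∫_{5}^{8} (20) · ρ^2 sin(φ) dρ dφ dθ.

Inner (ρ): 2580sin(φ).
Middle (φ): 5160.
Outer (θ): 10320π.

Therefore the triple integral equals 10320π.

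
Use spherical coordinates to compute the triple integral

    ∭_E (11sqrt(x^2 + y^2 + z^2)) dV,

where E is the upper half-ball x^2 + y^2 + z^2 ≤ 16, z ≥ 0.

In spherical coordinates, x = ρ sin(φ) cos(θ), y = ρ sin(φ) sin(θ), z = ρ cos(φ), and dV = ρ^2 sin(φ) dρ dφ dθ.

The integrand becomes 11ρ, so

    ∭_E (11sqrt(x^2 + y^2 + z^2)) dV = ∫_{0}^{2π} ∫_{0}^{π/2} ∫_{0}^{4} (11ρ) · ρ^2 sin(φ) dρ dφ dθ.

Inner (ρ): 704sin(φ).
Middle (φ): 704.
Outer (θ): 1408π.

Therefore the triple integral equals 1408π.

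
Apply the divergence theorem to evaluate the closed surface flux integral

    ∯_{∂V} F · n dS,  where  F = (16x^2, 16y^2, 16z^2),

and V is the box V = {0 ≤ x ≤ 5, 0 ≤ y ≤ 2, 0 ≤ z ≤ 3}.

By the divergence theorem,

    ∯_{∂V} F · n dS = ∭_V (∇ · F) dV.

Compute the divergence:
    ∇ · F = ∂F_x/∂x + ∂F_y/∂y + ∂F_z/∂z = 32x + 32y + 32z.

V is a rectangular box, so dV = dx dy dz with 0 ≤ x ≤ 5, 0 ≤ y ≤ 2, 0 ≤ z ≤ 3.

Integrate (32x + 32y + 32z) over V as an iterated integral:

    ∭_V (∇·F) dV = ∫_0^{5} ∫_0^{2} ∫_0^{3} (32x + 32y + 32z) dz dy dx.

Inner (z from 0 to 3): 96x + 96y + 144.
Middle (y from 0 to 2): 192x + 480.
Outer (x from 0 to 5): 4800.

Therefore ∯_{∂V} F · n dS = 4800.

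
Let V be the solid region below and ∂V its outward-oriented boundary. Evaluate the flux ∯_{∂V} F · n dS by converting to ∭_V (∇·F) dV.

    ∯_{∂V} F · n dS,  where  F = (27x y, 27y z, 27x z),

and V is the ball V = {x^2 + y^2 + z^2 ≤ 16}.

By the divergence theorem,

    ∯_{∂V} F · n dS = ∭_V (∇ · F) dV.

Compute the divergence:
    ∇ · F = ∂F_x/∂x + ∂F_y/∂y + ∂F_z/∂z = 27y + 27z + 27x = 27x + 27y + 27z.

In spherical coordinates, x = ρ sin(φ) cos(θ), y = ρ sin(φ) sin(θ), z = ρ cos(φ), dV = ρ^2 sin(φ) dρ dφ dθ, with 0 ≤ ρ ≤ 4, 0 ≤ φ ≤ π, 0 ≤ θ ≤ 2π.

The integrand, after substitution and multiplying by the volume element, becomes (27ρ (sqrt(2)sin(φ)sin(θ + π/4) + cos(φ))) · ρ^2 sin(φ), so

    ∭_V (∇·F) dV = ∫_0^{2π} ∫_0^{π} ∫_0^{4} (27ρ (sqrt(2)sin(φ)sin(θ + π/4) + cos(φ))) · ρ^2 sin(φ) dρ dφ dθ.

Inner (ρ from 0 to 4): 1728(sqrt(2)sin(φ)sin(θ + π/4) + cos(φ))sin(φ).
Middle (φ from 0 to π): 864sqrt(2)π sin(θ + π/4).
Outer (θ from 0 to 2π): 0.

Therefore ∯_{∂V} F · n dS = 0.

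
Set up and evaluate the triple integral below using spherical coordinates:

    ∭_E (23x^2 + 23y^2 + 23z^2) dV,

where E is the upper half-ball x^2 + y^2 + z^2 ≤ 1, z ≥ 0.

In spherical coordinates, x = ρ sin(φ) cos(θ), y = ρ sin(φ) sin(θ), z = ρ cos(φ), and dV = ρ^2 sin(φ) dρ dφ dθ.

The integrand becomes 23ρ^2, so

    ∭_E (23x^2 + 23y^2 + 23z^2) dV = ∫_{0}^{2π} ∫_{0}^{π/2} ∫_{0}^{1} (23ρ^2) · ρ^2 sin(φ) dρ dφ dθ.

Inner (ρ): 23sin(φ)/5.
Middle (φ): 23/5.
Outer (θ): 46π/5.

Therefore the triple integral equals 46π/5.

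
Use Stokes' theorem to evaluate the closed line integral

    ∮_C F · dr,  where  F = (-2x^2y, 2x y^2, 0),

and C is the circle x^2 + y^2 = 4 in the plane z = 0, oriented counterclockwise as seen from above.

Let S be the flat disk x^2 + y^2 ≤ 4 in the plane z = 0, with upward unit normal n̂ = ẑ. By Stokes' theorem,

    ∮_C F · dr = ∬_S (∇ × F) · n̂ dS = ∬_D (curl F)_z dA,

where D is the disk x^2 + y^2 ≤ 4.

Compute the curl of F = (-2x^2y, 2x y^2, 0):
    (∇ × F)_x = ∂F_z/∂y - ∂F_y/∂z = 0,
    (∇ × F)_y = ∂F_x/∂z - ∂F_z/∂x = 0,
    (∇ × F)_z = ∂F_y/∂x - ∂F_x/∂y = 2x^2 + 2y^2.

On z = 0, (curl F)_z = 2x^2 + 2y^2.

Convert to polar (x = r cos θ, y = r sin θ, dA = r dr dθ); the integrand becomes 2r^2, so

    ∬_D (curl F)_z dA = ∫_0^{2π} ∫_0^{2} (2r^2) · r dr dθ.

Inner (r from 0 to 2): 8.
Outer (θ from 0 to 2π): 16π.

Therefore ∮_C F · dr = 16π.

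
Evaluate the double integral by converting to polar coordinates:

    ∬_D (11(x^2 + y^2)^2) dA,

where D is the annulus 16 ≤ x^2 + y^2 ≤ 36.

The region D is 4 ≤ r ≤ 6, 0 ≤ θ ≤ 2π in polar coordinates, where x = r cos(θ), y = r sin(θ), and dA = r dr dθ.

Under the substitution, the integrand becomes 11r^4, so

    ∬_D (11(x^2 + y^2)^2) dA = ∫_{0}^{2π} ∫_{4}^{6} (11r^4) · r dr dθ.

Inner integral (in r): ∫_{4}^{6} (11r^4) · r dr = 234080/3.

Outer integral (in θ): ∫_{0}^{2π} (234080/3) dθ = 468160π/3.

Therefore ∬_D (11(x^2 + y^2)^2) dA = 468160π/3.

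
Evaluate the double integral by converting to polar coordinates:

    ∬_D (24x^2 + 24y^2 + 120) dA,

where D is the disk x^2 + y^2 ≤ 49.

The region D is 0 ≤ r ≤ 7, 0 ≤ θ ≤ 2π in polar coordinates, where x = r cos(θ), y = r sin(θ), and dA = r dr dθ.

Under the substitution, the integrand becomes 24r^2 + 120, so

    ∬_D (24x^2 + 24y^2 + 120) dA = ∫_{0}^{2π} ∫_{0}^{7} (24r^2 + 120) · r dr dθ.

Inner integral (in r): ∫_{0}^{7} (24r^2 + 120) · r dr = 17346.

Outer integral (in θ): ∫_{0}^{2π} (17346) dθ = 34692π.

Therefore ∬_D (24x^2 + 24y^2 + 120) dA = 34692π.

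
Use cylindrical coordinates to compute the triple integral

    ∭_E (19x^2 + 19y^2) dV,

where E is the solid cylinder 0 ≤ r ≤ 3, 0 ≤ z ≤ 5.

In cylindrical coordinates, x = r cos(θ), y = r sin(θ), z = z, and dV = r dr dθ dz.

The integrand becomes 19r^2, so

    ∭_E (19x^2 + 19y^2) dV = ∫_{0}^{2π} ∫_{0}^{3} ∫_{0}^{5} (19r^2) · r dz dr dθ.

Inner (z): 95r^3.
Middle (r from 0 to 3): 7695/4.
Outer (θ): 7695π/2.

Therefore the triple integral equals 7695π/2.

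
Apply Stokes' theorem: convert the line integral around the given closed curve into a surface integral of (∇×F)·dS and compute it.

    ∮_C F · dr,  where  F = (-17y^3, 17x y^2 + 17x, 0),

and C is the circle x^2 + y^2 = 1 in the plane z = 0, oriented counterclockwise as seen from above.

Let S be the flat disk x^2 + y^2 ≤ 1 in the plane z = 0, with upward unit normal n̂ = ẑ. By Stokes' theorem,

    ∮_C F · dr = ∬_S (∇ × F) · n̂ dS = ∬_D (curl F)_z dA,

where D is the disk x^2 + y^2 ≤ 1.

Compute the curl of F = (-17y^3, 17x y^2 + 17x, 0):
    (∇ × F)_x = ∂F_z/∂y - ∂F_y/∂z = 0,
    (∇ × F)_y = ∂F_x/∂z - ∂F_z/∂x = 0,
    (∇ × F)_z = ∂F_y/∂x - ∂F_x/∂y = 68y^2 + 17.

On z = 0, (curl F)_z = 68y^2 + 17.

Convert to polar (x = r cos θ, y = r sin θ, dA = r dr dθ); the integrand becomes 68r^2sin(θ)^2 + 17, so

    ∬_D (curl F)_z dA = ∫_0^{2π} ∫_0^{1} (68r^2sin(θ)^2 + 17) · r dr dθ.

Inner (r from 0 to 1): 17sin(θ)^2 + 17/2.
Outer (θ from 0 to 2π): 34π.

Therefore ∮_C F · dr = 34π.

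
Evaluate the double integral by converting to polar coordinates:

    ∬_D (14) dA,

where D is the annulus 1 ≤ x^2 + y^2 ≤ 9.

The region D is 1 ≤ r ≤ 3, 0 ≤ θ ≤ 2π in polar coordinates, where x = r cos(θ), y = r sin(θ), and dA = r dr dθ.

Under the substitution, the integrand becomes 14, so

    ∬_D (14) dA = ∫_{0}^{2π} ∫_{1}^{3} (14) · r dr dθ.

Inner integral (in r): ∫_{1}^{3} (14) · r dr = 56.

Outer integral (in θ): ∫_{0}^{2π} (56) dθ = 112π.

Therefore ∬_D (14) dA = 112π.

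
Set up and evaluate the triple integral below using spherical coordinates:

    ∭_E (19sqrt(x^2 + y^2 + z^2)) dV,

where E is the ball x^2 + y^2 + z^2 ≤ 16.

In spherical coordinates, x = ρ sin(φ) cos(θ), y = ρ sin(φ) sin(θ), z = ρ cos(φ), and dV = ρ^2 sin(φ) dρ dφ dθ.

The integrand becomes 19ρ, so

    ∭_E (19sqrt(x^2 + y^2 + z^2)) dV = ∫_{0}^{2π} ∫_{0}^{π} ∫_{0}^{4} (19ρ) · ρ^2 sin(φ) dρ dφ dθ.

Inner (ρ): 1216sin(φ).
Middle (φ): 2432.
Outer (θ): 4864π.

Therefore the triple integral equals 4864π.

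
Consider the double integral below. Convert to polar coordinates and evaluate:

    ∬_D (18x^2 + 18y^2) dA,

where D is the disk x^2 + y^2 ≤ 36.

The region D is 0 ≤ r ≤ 6, 0 ≤ θ ≤ 2π in polar coordinates, where x = r cos(θ), y = r sin(θ), and dA = r dr dθ.

Under the substitution, the integrand becomes 18r^2, so

    ∬_D (18x^2 + 18y^2) dA = ∫_{0}^{2π} ∫_{0}^{6} (18r^2) · r dr dθ.

Inner integral (in r): ∫_{0}^{6} (18r^2) · r dr = 5832.

Outer integral (in θ): ∫_{0}^{2π} (5832) dθ = 11664π.

Therefore ∬_D (18x^2 + 18y^2) dA = 11664π.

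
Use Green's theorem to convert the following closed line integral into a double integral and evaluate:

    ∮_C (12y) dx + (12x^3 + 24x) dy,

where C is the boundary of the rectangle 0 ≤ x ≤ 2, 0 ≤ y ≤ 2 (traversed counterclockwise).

Green's theorem converts the closed line integral into a double integral over the enclosed region D:

    ∮_C P dx + Q dy = ∬_D (∂Q/∂x - ∂P/∂y) dA.

Here P = 12y, Q = 12x^3 + 24x, so

    ∂Q/∂x = 36x^2 + 24,    ∂P/∂y = 12,
    ∂Q/∂x - ∂P/∂y = 36x^2 + 12.

D is the region 0 ≤ x ≤ 2, 0 ≤ y ≤ 2. Evaluating the double integral:

    ∬_D (36x^2 + 12) dA = ∫_0^{2} ∫_0^{2} (36x^2 + 12) dy dx.

Inner (y from 0 to 2): 72x^2 + 24.
Outer (x from 0 to 2): 240.

Therefore ∮_C P dx + Q dy = 240.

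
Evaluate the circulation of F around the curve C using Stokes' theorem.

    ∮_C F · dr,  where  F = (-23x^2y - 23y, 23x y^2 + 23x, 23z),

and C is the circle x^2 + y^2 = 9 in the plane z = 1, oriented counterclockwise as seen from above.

Let S be the flat disk x^2 + y^2 ≤ 9 in the plane z = 1, with upward unit normal n̂ = ẑ. By Stokes' theorem,

    ∮_C F · dr = ∬_S (∇ × F) · n̂ dS = ∬_D (curl F)_z dA,

where D is the disk x^2 + y^2 ≤ 9.

Compute the curl of F = (-23x^2y - 23y, 23x y^2 + 23x, 23z):
    (∇ × F)_x = ∂F_z/∂y - ∂F_y/∂z = 0,
    (∇ × F)_y = ∂F_x/∂z - ∂F_z/∂x = 0,
    (∇ × F)_z = ∂F_y/∂x - ∂F_x/∂y = 23x^2 + 23y^2 + 46.

On z = 1, (curl F)_z = 23x^2 + 23y^2 + 46.

Convert to polar (x = r cos θ, y = r sin θ, dA = r dr dθ); the integrand becomes 23r^2 + 46, so

    ∬_D (curl F)_z dA = ∫_0^{2π} ∫_0^{3} (23r^2 + 46) · r dr dθ.

Inner (r from 0 to 3): 2691/4.
Outer (θ from 0 to 2π): 2691π/2.

Therefore ∮_C F · dr = 2691π/2.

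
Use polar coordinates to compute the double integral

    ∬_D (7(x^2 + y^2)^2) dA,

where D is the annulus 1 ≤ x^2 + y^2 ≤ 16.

The region D is 1 ≤ r ≤ 4, 0 ≤ θ ≤ 2π in polar coordinates, where x = r cos(θ), y = r sin(θ), and dA = r dr dθ.

Under the substitution, the integrand becomes 7r^4, so

    ∬_D (7(x^2 + y^2)^2) dA = ∫_{0}^{2π} ∫_{1}^{4} (7r^4) · r dr dθ.

Inner integral (in r): ∫_{1}^{4} (7r^4) · r dr = 9555/2.

Outer integral (in θ): ∫_{0}^{2π} (9555/2) dθ = 9555π.

Therefore ∬_D (7(x^2 + y^2)^2) dA = 9555π.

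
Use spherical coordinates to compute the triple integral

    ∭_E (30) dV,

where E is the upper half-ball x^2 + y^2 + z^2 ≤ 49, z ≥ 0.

In spherical coordinates, x = ρ sin(φ) cos(θ), y = ρ sin(φ) sin(θ), z = ρ cos(φ), and dV = ρ^2 sin(φ) dρ dφ dθ.

The integrand becomes 30, so

    ∭_E (30) dV = ∫_{0}^{2π} ∫_{0}^{π/2} ∫_{0}^{7} (30) · ρ^2 sin(φ) dρ dφ dθ.

Inner (ρ): 3430sin(φ).
Middle (φ): 3430.
Outer (θ): 6860π.

Therefore the triple integral equals 6860π.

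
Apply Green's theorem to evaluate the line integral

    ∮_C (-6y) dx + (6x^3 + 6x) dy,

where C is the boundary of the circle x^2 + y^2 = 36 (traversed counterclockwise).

Green's theorem converts the closed line integral into a double integral over the enclosed region D:

    ∮_C P dx + Q dy = ∬_D (∂Q/∂x - ∂P/∂y) dA.

Here P = -6y, Q = 6x^3 + 6x, so

    ∂Q/∂x = 18x^2 + 6,    ∂P/∂y = -6,
    ∂Q/∂x - ∂P/∂y = 18x^2 + 12.

D is the region x^2 + y^2 ≤ 36. Evaluating the double integral:

In polar coordinates (x = r cos θ, y = r sin θ, dA = r dr dθ) the integrand becomes 18r^2cos(θ)^2 + 12, so

    ∬_D (18x^2 + 12) dA = ∫_0^{2π} ∫_0^{6} (18r^2cos(θ)^2 + 12) · r dr dθ.

Inner (r from 0 to 6): 5832cos(θ)^2 + 216.
Outer (θ from 0 to 2π): 6264π.

Therefore ∮_C P dx + Q dy = 6264π.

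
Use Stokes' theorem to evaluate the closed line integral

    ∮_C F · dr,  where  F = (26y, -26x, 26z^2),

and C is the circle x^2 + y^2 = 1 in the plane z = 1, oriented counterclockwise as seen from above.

Let S be the flat disk x^2 + y^2 ≤ 1 in the plane z = 1, with upward unit normal n̂ = ẑ. By Stokes' theorem,

    ∮_C F · dr = ∬_S (∇ × F) · n̂ dS = ∬_D (curl F)_z dA,

where D is the disk x^2 + y^2 ≤ 1.

Compute the curl of F = (26y, -26x, 26z^2):
    (∇ × F)_x = ∂F_z/∂y - ∂F_y/∂z = 0,
    (∇ × F)_y = ∂F_x/∂z - ∂F_z/∂x = 0,
    (∇ × F)_z = ∂F_y/∂x - ∂F_x/∂y = -52.

On z = 1, (curl F)_z = -52.

Convert to polar (x = r cos θ, y = r sin θ, dA = r dr dθ); the integrand becomes -52, so

    ∬_D (curl F)_z dA = ∫_0^{2π} ∫_0^{1} (-52) · r dr dθ.

Inner (r from 0 to 1): -26.
Outer (θ from 0 to 2π): -52π.

Therefore ∮_C F · dr = -52π.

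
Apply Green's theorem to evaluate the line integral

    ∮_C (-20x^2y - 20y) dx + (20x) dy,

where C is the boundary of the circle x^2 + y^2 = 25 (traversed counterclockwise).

Green's theorem converts the closed line integral into a double integral over the enclosed region D:

    ∮_C P dx + Q dy = ∬_D (∂Q/∂x - ∂P/∂y) dA.

Here P = -20x^2y - 20y, Q = 20x, so

    ∂Q/∂x = 20,    ∂P/∂y = -20x^2 - 20,
    ∂Q/∂x - ∂P/∂y = 20x^2 + 40.

D is the region x^2 + y^2 ≤ 25. Evaluating the double integral:

In polar coordinates (x = r cos θ, y = r sin θ, dA = r dr dθ) the integrand becomes 20r^2cos(θ)^2 + 40, so

    ∬_D (20x^2 + 40) dA = ∫_0^{2π} ∫_0^{5} (20r^2cos(θ)^2 + 40) · r dr dθ.

Inner (r from 0 to 5): 3125cos(θ)^2 + 500.
Outer (θ from 0 to 2π): 4125π.

Therefore ∮_C P dx + Q dy = 4125π.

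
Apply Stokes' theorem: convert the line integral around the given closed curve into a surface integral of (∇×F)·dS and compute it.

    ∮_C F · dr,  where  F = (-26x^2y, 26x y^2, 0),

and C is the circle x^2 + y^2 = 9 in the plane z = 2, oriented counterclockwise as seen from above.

Let S be the flat disk x^2 + y^2 ≤ 9 in the plane z = 2, with upward unit normal n̂ = ẑ. By Stokes' theorem,

    ∮_C F · dr = ∬_S (∇ × F) · n̂ dS = ∬_D (curl F)_z dA,

where D is the disk x^2 + y^2 ≤ 9.

Compute the curl of F = (-26x^2y, 26x y^2, 0):
    (∇ × F)_x = ∂F_z/∂y - ∂F_y/∂z = 0,
    (∇ × F)_y = ∂F_x/∂z - ∂F_z/∂x = 0,
    (∇ × F)_z = ∂F_y/∂x - ∂F_x/∂y = 26x^2 + 26y^2.

On z = 2, (curl F)_z = 26x^2 + 26y^2.

Convert to polar (x = r cos θ, y = r sin θ, dA = r dr dθ); the integrand becomes 26r^2, so

    ∬_D (curl F)_z dA = ∫_0^{2π} ∫_0^{3} (26r^2) · r dr dθ.

Inner (r from 0 to 3): 1053/2.
Outer (θ from 0 to 2π): 1053π.

Therefore ∮_C F · dr = 1053π.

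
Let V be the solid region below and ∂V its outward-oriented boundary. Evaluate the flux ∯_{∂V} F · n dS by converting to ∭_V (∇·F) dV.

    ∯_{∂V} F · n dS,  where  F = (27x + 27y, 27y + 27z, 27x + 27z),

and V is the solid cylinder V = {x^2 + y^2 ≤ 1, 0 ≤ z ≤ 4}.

By the divergence theorem,

    ∯_{∂V} F · n dS = ∭_V (∇ · F) dV.

Compute the divergence:
    ∇ · F = ∂F_x/∂x + ∂F_y/∂y + ∂F_z/∂z = 27 + 27 + 27 = 81.

In cylindrical coordinates, x = r cos(θ), y = r sin(θ), z = z, dV = r dr dθ dz, with 0 ≤ r ≤ 1, 0 ≤ θ ≤ 2π, 0 ≤ z ≤ 4.

The integrand, after substitution and multiplying by the volume element, becomes (81) · r, so

    ∭_V (∇·F) dV = ∫_0^{2π} ∫_0^{1} ∫_0^{4} (81) · r dz dr dθ.

Inner (z from 0 to 4): 324r.
Middle (r from 0 to 1): 162.
Outer (θ from 0 to 2π): 324π.

Therefore ∯_{∂V} F · n dS = 324π.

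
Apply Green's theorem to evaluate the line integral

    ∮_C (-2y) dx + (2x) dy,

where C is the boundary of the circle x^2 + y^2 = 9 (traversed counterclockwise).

Green's theorem converts the closed line integral into a double integral over the enclosed region D:

    ∮_C P dx + Q dy = ∬_D (∂Q/∂x - ∂P/∂y) dA.

Here P = -2y, Q = 2x, so

    ∂Q/∂x = 2,    ∂P/∂y = -2,
    ∂Q/∂x - ∂P/∂y = 4.

D is the region x^2 + y^2 ≤ 9. Evaluating the double integral:

In polar coordinates (x = r cos θ, y = r sin θ, dA = r dr dθ) the integrand becomes 4, so

    ∬_D (4) dA = ∫_0^{2π} ∫_0^{3} (4) · r dr dθ.

Inner (r from 0 to 3): 18.
Outer (θ from 0 to 2π): 36π.

Therefore ∮_C P dx + Q dy = 36π.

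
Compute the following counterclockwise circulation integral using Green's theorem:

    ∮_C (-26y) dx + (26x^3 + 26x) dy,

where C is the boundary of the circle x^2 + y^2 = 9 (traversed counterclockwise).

Green's theorem converts the closed line integral into a double integral over the enclosed region D:

    ∮_C P dx + Q dy = ∬_D (∂Q/∂x - ∂P/∂y) dA.

Here P = -26y, Q = 26x^3 + 26x, so

    ∂Q/∂x = 78x^2 + 26,    ∂P/∂y = -26,
    ∂Q/∂x - ∂P/∂y = 78x^2 + 52.

D is the region x^2 + y^2 ≤ 9. Evaluating the double integral:

In polar coordinates (x = r cos θ, y = r sin θ, dA = r dr dθ) the integrand becomes 78r^2cos(θ)^2 + 52, so

    ∬_D (78x^2 + 52) dA = ∫_0^{2π} ∫_0^{3} (78r^2cos(θ)^2 + 52) · r dr dθ.

Inner (r from 0 to 3): 3159cos(θ)^2/2 + 234.
Outer (θ from 0 to 2π): 4095π/2.

Therefore ∮_C P dx + Q dy = 4095π/2.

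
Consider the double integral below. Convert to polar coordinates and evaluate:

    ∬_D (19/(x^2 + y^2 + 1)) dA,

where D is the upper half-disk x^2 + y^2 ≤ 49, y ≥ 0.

The region D is 0 ≤ r ≤ 7, 0 ≤ θ ≤ π in polar coordinates, where x = r cos(θ), y = r sin(θ), and dA = r dr dθ.

Under the substitution, the integrand becomes 19/(r^2 + 1), so

    ∬_D (19/(x^2 + y^2 + 1)) dA = ∫_{0}^{π} ∫_{0}^{7} (19/(r^2 + 1)) · r dr dθ.

Inner integral (in r): ∫_{0}^{7} (19/(r^2 + 1)) · r dr = 19log(50)/2.

Outer integral (in θ): ∫_{0}^{π} (19log(50)/2) dθ = 19π log(50)/2.

Therefore ∬_D (19/(x^2 + y^2 + 1)) dA = 19π log(50)/2.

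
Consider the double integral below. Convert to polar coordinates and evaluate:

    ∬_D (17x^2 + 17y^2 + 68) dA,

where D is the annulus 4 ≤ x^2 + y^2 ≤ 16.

The region D is 2 ≤ r ≤ 4, 0 ≤ θ ≤ 2π in polar coordinates, where x = r cos(θ), y = r sin(θ), and dA = r dr dθ.

Under the substitution, the integrand becomes 17r^2 + 68, so

    ∬_D (17x^2 + 17y^2 + 68) dA = ∫_{0}^{2π} ∫_{2}^{4} (17r^2 + 68) · r dr dθ.

Inner integral (in r): ∫_{2}^{4} (17r^2 + 68) · r dr = 1428.

Outer integral (in θ): ∫_{0}^{2π} (1428) dθ = 2856π.

Therefore ∬_D (17x^2 + 17y^2 + 68) dA = 2856π.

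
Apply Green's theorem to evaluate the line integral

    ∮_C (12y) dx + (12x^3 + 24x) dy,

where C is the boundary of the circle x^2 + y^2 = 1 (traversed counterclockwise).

Green's theorem converts the closed line integral into a double integral over the enclosed region D:

    ∮_C P dx + Q dy = ∬_D (∂Q/∂x - ∂P/∂y) dA.

Here P = 12y, Q = 12x^3 + 24x, so

    ∂Q/∂x = 36x^2 + 24,    ∂P/∂y = 12,
    ∂Q/∂x - ∂P/∂y = 36x^2 + 12.

D is the region x^2 + y^2 ≤ 1. Evaluating the double integral:

In polar coordinates (x = r cos θ, y = r sin θ, dA = r dr dθ) the integrand becomes 36r^2cos(θ)^2 + 12, so

    ∬_D (36x^2 + 12) dA = ∫_0^{2π} ∫_0^{1} (36r^2cos(θ)^2 + 12) · r dr dθ.

Inner (r from 0 to 1): 9cos(θ)^2 + 6.
Outer (θ from 0 to 2π): 21π.

Therefore ∮_C P dx + Q dy = 21π.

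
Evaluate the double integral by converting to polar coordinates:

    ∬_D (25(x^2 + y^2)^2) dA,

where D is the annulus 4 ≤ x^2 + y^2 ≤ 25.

The region D is 2 ≤ r ≤ 5, 0 ≤ θ ≤ 2π in polar coordinates, where x = r cos(θ), y = r sin(θ), and dA = r dr dθ.

Under the substitution, the integrand becomes 25r^4, so

    ∬_D (25(x^2 + y^2)^2) dA = ∫_{0}^{2π} ∫_{2}^{5} (25r^4) · r dr dθ.

Inner integral (in r): ∫_{2}^{5} (25r^4) · r dr = 129675/2.

Outer integral (in θ): ∫_{0}^{2π} (129675/2) dθ = 129675π.

Therefore ∬_D (25(x^2 + y^2)^2) dA = 129675π.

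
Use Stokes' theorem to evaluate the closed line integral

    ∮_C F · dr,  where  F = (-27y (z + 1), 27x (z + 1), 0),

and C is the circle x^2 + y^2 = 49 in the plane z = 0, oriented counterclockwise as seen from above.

Let S be the flat disk x^2 + y^2 ≤ 49 in the plane z = 0, with upward unit normal n̂ = ẑ. By Stokes' theorem,

    ∮_C F · dr = ∬_S (∇ × F) · n̂ dS = ∬_D (curl F)_z dA,

where D is the disk x^2 + y^2 ≤ 49.

Compute the curl of F = (-27y (z + 1), 27x (z + 1), 0):
    (∇ × F)_x = ∂F_z/∂y - ∂F_y/∂z = -27x,
    (∇ × F)_y = ∂F_x/∂z - ∂F_z/∂x = -27y,
    (∇ × F)_z = ∂F_y/∂x - ∂F_x/∂y = 54z + 54.

On z = 0, (curl F)_z = 54.

Convert to polar (x = r cos θ, y = r sin θ, dA = r dr dθ); the integrand becomes 54, so

    ∬_D (curl F)_z dA = ∫_0^{2π} ∫_0^{7} (54) · r dr dθ.

Inner (r from 0 to 7): 1323.
Outer (θ from 0 to 2π): 2646π.

Therefore ∮_C F · dr = 2646π.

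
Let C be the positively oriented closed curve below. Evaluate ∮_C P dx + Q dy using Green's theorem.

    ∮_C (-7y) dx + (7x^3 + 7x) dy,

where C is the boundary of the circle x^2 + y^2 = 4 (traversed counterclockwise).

Green's theorem converts the closed line integral into a double integral over the enclosed region D:

    ∮_C P dx + Q dy = ∬_D (∂Q/∂x - ∂P/∂y) dA.

Here P = -7y, Q = 7x^3 + 7x, so

    ∂Q/∂x = 21x^2 + 7,    ∂P/∂y = -7,
    ∂Q/∂x - ∂P/∂y = 21x^2 + 14.

D is the region x^2 + y^2 ≤ 4. Evaluating the double integral:

In polar coordinates (x = r cos θ, y = r sin θ, dA = r dr dθ) the integrand becomes 21r^2cos(θ)^2 + 14, so

    ∬_D (21x^2 + 14) dA = ∫_0^{2π} ∫_0^{2} (21r^2cos(θ)^2 + 14) · r dr dθ.

Inner (r from 0 to 2): 84cos(θ)^2 + 28.
Outer (θ from 0 to 2π): 140π.

Therefore ∮_C P dx + Q dy = 140π.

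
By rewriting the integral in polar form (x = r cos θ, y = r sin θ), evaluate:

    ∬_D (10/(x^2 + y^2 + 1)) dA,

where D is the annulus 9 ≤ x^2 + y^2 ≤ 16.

The region D is 3 ≤ r ≤ 4, 0 ≤ θ ≤ 2π in polar coordinates, where x = r cos(θ), y = r sin(θ), and dA = r dr dθ.

Under the substitution, the integrand becomes 10/(r^2 + 1), so

    ∬_D (10/(x^2 + y^2 + 1)) dA = ∫_{0}^{2π} ∫_{3}^{4} (10/(r^2 + 1)) · r dr dθ.

Inner integral (in r): ∫_{3}^{4} (10/(r^2 + 1)) · r dr = log(1419857/100000).

Outer integral (in θ): ∫_{0}^{2π} (log(1419857/100000)) dθ = log((1419857/100000)^(2π)).

Therefore ∬_D (10/(x^2 + y^2 + 1)) dA = log((1419857/100000)^(2π)).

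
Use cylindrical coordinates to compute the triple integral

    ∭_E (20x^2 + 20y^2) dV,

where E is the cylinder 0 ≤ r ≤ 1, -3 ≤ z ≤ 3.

In cylindrical coordinates, x = r cos(θ), y = r sin(θ), z = z, and dV = r dr dθ dz.

The integrand becomes 20r^2, so

    ∭_E (20x^2 + 20y^2) dV = ∫_{0}^{2π} ∫_{0}^{1} ∫_{-3}^{3} (20r^2) · r dz dr dθ.

Inner (z): 120r^3.
Middle (r from 0 to 1): 30.
Outer (θ): 60π.

Therefore the triple integral equals 60π.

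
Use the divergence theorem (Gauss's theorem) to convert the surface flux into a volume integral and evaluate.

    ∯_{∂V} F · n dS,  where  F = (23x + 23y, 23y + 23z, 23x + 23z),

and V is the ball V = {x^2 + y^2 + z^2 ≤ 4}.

By the divergence theorem,

    ∯_{∂V} F · n dS = ∭_V (∇ · F) dV.

Compute the divergence:
    ∇ · F = ∂F_x/∂x + ∂F_y/∂y + ∂F_z/∂z = 23 + 23 + 23 = 69.

In spherical coordinates, x = ρ sin(φ) cos(θ), y = ρ sin(φ) sin(θ), z = ρ cos(φ), dV = ρ^2 sin(φ) dρ dφ dθ, with 0 ≤ ρ ≤ 2, 0 ≤ φ ≤ π, 0 ≤ θ ≤ 2π.

The integrand, after substitution and multiplying by the volume element, becomes (69) · ρ^2 sin(φ), so

    ∭_V (∇·F) dV = ∫_0^{2π} ∫_0^{π} ∫_0^{2} (69) · ρ^2 sin(φ) dρ dφ dθ.

Inner (ρ from 0 to 2): 184sin(φ).
Middle (φ from 0 to π): 368.
Outer (θ from 0 to 2π): 736π.

Therefore ∯_{∂V} F · n dS = 736π.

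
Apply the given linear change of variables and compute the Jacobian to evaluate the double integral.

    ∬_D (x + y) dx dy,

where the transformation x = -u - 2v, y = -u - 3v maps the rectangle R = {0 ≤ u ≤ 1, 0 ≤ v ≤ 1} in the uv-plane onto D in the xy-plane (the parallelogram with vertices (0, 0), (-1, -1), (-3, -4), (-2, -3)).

Compute the Jacobian determinant of (x, y) with respect to (u, v):

    ∂(x,y)/∂(u,v) = | -1  -2 | = (-1)(-3) - (-2)(-1) = 1.
                   | -1  -3 |

Its absolute value is |J| = 1 (the area scaling factor).

Substituting x = -u - 2v, y = -u - 3v into the integrand,

    x + y → -2u - 5v,

so the integral becomes

    ∬_R (-2u - 5v) · |J| du dv = ∫_0^1 ∫_0^1 (-2u - 5v) dv du.

Inner (v): -2u - 5/2.
Outer (u): -7/2.

Therefore ∬_D (x + y) dx dy = -7/2.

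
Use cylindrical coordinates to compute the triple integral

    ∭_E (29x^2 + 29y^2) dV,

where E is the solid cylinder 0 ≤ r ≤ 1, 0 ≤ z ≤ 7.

In cylindrical coordinates, x = r cos(θ), y = r sin(θ), z = z, and dV = r dr dθ dz.

The integrand becomes 29r^2, so

    ∭_E (29x^2 + 29y^2) dV = ∫_{0}^{2π} ∫_{0}^{1} ∫_{0}^{7} (29r^2) · r dz dr dθ.

Inner (z): 203r^3.
Middle (r from 0 to 1): 203/4.
Outer (θ): 203π/2.

Therefore the triple integral equals 203π/2.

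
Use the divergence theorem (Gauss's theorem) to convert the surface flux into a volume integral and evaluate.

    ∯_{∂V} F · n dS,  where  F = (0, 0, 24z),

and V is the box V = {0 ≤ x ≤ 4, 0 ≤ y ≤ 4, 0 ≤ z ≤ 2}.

By the divergence theorem,

    ∯_{∂V} F · n dS = ∭_V (∇ · F) dV.

Compute the divergence:
    ∇ · F = ∂F_x/∂x + ∂F_y/∂y + ∂F_z/∂z = 0 + 0 + 24 = 24.

V is a rectangular box, so dV = dx dy dz with 0 ≤ x ≤ 4, 0 ≤ y ≤ 4, 0 ≤ z ≤ 2.

Integrate (24) over V as an iterated integral:

    ∭_V (∇·F) dV = ∫_0^{4} ∫_0^{4} ∫_0^{2} (24) dz dy dx.

Inner (z from 0 to 2): 48.
Middle (y from 0 to 4): 192.
Outer (x from 0 to 4): 768.

Therefore ∯_{∂V} F · n dS = 768.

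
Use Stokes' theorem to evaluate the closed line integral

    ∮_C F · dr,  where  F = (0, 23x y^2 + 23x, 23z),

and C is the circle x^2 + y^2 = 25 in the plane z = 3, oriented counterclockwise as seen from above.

Let S be the flat disk x^2 + y^2 ≤ 25 in the plane z = 3, with upward unit normal n̂ = ẑ. By Stokes' theorem,

    ∮_C F · dr = ∬_S (∇ × F) · n̂ dS = ∬_D (curl F)_z dA,

where D is the disk x^2 + y^2 ≤ 25.

Compute the curl of F = (0, 23x y^2 + 23x, 23z):
    (∇ × F)_x = ∂F_z/∂y - ∂F_y/∂z = 0,
    (∇ × F)_y = ∂F_x/∂z - ∂F_z/∂x = 0,
    (∇ × F)_z = ∂F_y/∂x - ∂F_x/∂y = 23y^2 + 23.

On z = 3, (curl F)_z = 23y^2 + 23.

Convert to polar (x = r cos θ, y = r sin θ, dA = r dr dθ); the integrand becomes 23r^2sin(θ)^2 + 23, so

    ∬_D (curl F)_z dA = ∫_0^{2π} ∫_0^{5} (23r^2sin(θ)^2 + 23) · r dr dθ.

Inner (r from 0 to 5): 14375sin(θ)^2/4 + 575/2.
Outer (θ from 0 to 2π): 16675π/4.

Therefore ∮_C F · dr = 16675π/4.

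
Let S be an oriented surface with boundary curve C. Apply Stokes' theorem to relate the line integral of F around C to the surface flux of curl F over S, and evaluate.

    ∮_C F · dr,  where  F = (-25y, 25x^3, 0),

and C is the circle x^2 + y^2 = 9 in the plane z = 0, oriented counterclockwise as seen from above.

Let S be the flat disk x^2 + y^2 ≤ 9 in the plane z = 0, with upward unit normal n̂ = ẑ. By Stokes' theorem,

    ∮_C F · dr = ∬_S (∇ × F) · n̂ dS = ∬_D (curl F)_z dA,

where D is the disk x^2 + y^2 ≤ 9.

Compute the curl of F = (-25y, 25x^3, 0):
    (∇ × F)_x = ∂F_z/∂y - ∂F_y/∂z = 0,
    (∇ × F)_y = ∂F_x/∂z - ∂F_z/∂x = 0,
    (∇ × F)_z = ∂F_y/∂x - ∂F_x/∂y = 75x^2 + 25.

On z = 0, (curl F)_z = 75x^2 + 25.

Convert to polar (x = r cos θ, y = r sin θ, dA = r dr dθ); the integrand becomes 75r^2cos(θ)^2 + 25, so

    ∬_D (curl F)_z dA = ∫_0^{2π} ∫_0^{3} (75r^2cos(θ)^2 + 25) · r dr dθ.

Inner (r from 0 to 3): 6075cos(θ)^2/4 + 225/2.
Outer (θ from 0 to 2π): 6975π/4.

Therefore ∮_C F · dr = 6975π/4.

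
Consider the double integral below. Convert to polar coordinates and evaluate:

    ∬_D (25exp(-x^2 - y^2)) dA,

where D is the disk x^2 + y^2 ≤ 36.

The region D is 0 ≤ r ≤ 6, 0 ≤ θ ≤ 2π in polar coordinates, where x = r cos(θ), y = r sin(θ), and dA = r dr dθ.

Under the substitution, the integrand becomes 25exp(-r^2), so

    ∬_D (25exp(-x^2 - y^2)) dA = ∫_{0}^{2π} ∫_{0}^{6} (25exp(-r^2)) · r dr dθ.

Inner integral (in r): ∫_{0}^{6} (25exp(-r^2)) · r dr = 25/2 - 25exp(-36)/2.

Outer integral (in θ): ∫_{0}^{2π} (25/2 - 25exp(-36)/2) dθ = -25π exp(-36) + 25π.

Therefore ∬_D (25exp(-x^2 - y^2)) dA = -25π exp(-36) + 25π.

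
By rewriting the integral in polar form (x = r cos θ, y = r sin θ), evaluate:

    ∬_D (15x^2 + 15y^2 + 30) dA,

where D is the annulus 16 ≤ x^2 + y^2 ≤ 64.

The region D is 4 ≤ r ≤ 8, 0 ≤ θ ≤ 2π in polar coordinates, where x = r cos(θ), y = r sin(θ), and dA = r dr dθ.

Under the substitution, the integrand becomes 15r^2 + 30, so

    ∬_D (15x^2 + 15y^2 + 30) dA = ∫_{0}^{2π} ∫_{4}^{8} (15r^2 + 30) · r dr dθ.

Inner integral (in r): ∫_{4}^{8} (15r^2 + 30) · r dr = 15120.

Outer integral (in θ): ∫_{0}^{2π} (15120) dθ = 30240π.

Therefore ∬_D (15x^2 + 15y^2 + 30) dA = 30240π.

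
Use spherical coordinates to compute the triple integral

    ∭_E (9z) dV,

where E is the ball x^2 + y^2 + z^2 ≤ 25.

In spherical coordinates, x = ρ sin(φ) cos(θ), y = ρ sin(φ) sin(θ), z = ρ cos(φ), and dV = ρ^2 sin(φ) dρ dφ dθ.

The integrand becomes 9ρ cos(φ), so

    ∭_E (9z) dV = ∫_{0}^{2π} ∫_{0}^{π} ∫_{0}^{5} (9ρ cos(φ)) · ρ^2 sin(φ) dρ dφ dθ.

Inner (ρ): 5625sin(2φ)/8.
Middle (φ): 0.
Outer (θ): 0.

Therefore the triple integral equals 0.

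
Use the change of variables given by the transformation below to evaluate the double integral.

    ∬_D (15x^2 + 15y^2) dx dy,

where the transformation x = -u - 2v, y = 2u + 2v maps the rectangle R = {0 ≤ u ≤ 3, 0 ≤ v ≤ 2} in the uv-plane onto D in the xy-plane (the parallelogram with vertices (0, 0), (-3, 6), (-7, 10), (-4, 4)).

Compute the Jacobian determinant of (x, y) with respect to (u, v):

    ∂(x,y)/∂(u,v) = | -1  -2 | = (-1)(2) - (-2)(2) = 2.
                   | 2  2 |

Its absolute value is |J| = 2 (the area scaling factor).

Substituting x = -u - 2v, y = 2u + 2v into the integrand,

    15x^2 + 15y^2 → 75u^2 + 180u v + 120v^2,

so the integral becomes

    ∬_R (75u^2 + 180u v + 120v^2) · |J| du dv = ∫_0^3 ∫_0^2 (150u^2 + 360u v + 240v^2) dv du.

Inner (v): 300u^2 + 720u + 640.
Outer (u): 7860.

Therefore ∬_D (15x^2 + 15y^2) dx dy = 7860.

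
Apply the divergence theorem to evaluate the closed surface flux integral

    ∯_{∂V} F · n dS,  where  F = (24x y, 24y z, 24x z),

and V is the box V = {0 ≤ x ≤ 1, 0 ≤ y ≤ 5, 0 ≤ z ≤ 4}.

By the divergence theorem,

    ∯_{∂V} F · n dS = ∭_V (∇ · F) dV.

Compute the divergence:
    ∇ · F = ∂F_x/∂x + ∂F_y/∂y + ∂F_z/∂z = 24y + 24z + 24x = 24x + 24y + 24z.

V is a rectangular box, so dV = dx dy dz with 0 ≤ x ≤ 1, 0 ≤ y ≤ 5, 0 ≤ z ≤ 4.

Integrate (24x + 24y + 24z) over V as an iterated integral:

    ∭_V (∇·F) dV = ∫_0^{1} ∫_0^{5} ∫_0^{4} (24x + 24y + 24z) dz dy dx.

Inner (z from 0 to 4): 96x + 96y + 192.
Middle (y from 0 to 5): 480x + 2160.
Outer (x from 0 to 1): 2400.

Therefore ∯_{∂V} F · n dS = 2400.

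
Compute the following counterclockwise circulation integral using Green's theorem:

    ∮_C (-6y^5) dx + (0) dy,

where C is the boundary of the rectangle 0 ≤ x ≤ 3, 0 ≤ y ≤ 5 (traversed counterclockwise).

Green's theorem converts the closed line integral into a double integral over the enclosed region D:

    ∮_C P dx + Q dy = ∬_D (∂Q/∂x - ∂P/∂y) dA.

Here P = -6y^5, Q = 0, so

    ∂Q/∂x = 0,    ∂P/∂y = -30y^4,
    ∂Q/∂x - ∂P/∂y = 30y^4.

D is the region 0 ≤ x ≤ 3, 0 ≤ y ≤ 5. Evaluating the double integral:

    ∬_D (30y^4) dA = ∫_0^{3} ∫_0^{5} (30y^4) dy dx.

Inner (y from 0 to 5): 18750.
Outer (x from 0 to 3): 56250.

Therefore ∮_C P dx + Q dy = 56250.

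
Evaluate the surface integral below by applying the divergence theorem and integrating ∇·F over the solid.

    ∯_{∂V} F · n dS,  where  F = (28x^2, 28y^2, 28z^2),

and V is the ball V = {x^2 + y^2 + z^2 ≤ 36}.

By the divergence theorem,

    ∯_{∂V} F · n dS = ∭_V (∇ · F) dV.

Compute the divergence:
    ∇ · F = ∂F_x/∂x + ∂F_y/∂y + ∂F_z/∂z = 56x + 56y + 56z.

In spherical coordinates, x = ρ sin(φ) cos(θ), y = ρ sin(φ) sin(θ), z = ρ cos(φ), dV = ρ^2 sin(φ) dρ dφ dθ, with 0 ≤ ρ ≤ 6, 0 ≤ φ ≤ π, 0 ≤ θ ≤ 2π.

The integrand, after substitution and multiplying by the volume element, becomes (56ρ (sqrt(2)sin(φ)sin(θ + π/4) + cos(φ))) · ρ^2 sin(φ), so

    ∭_V (∇·F) dV = ∫_0^{2π} ∫_0^{π} ∫_0^{6} (56ρ (sqrt(2)sin(φ)sin(θ + π/4) + cos(φ))) · ρ^2 sin(φ) dρ dφ dθ.

Inner (ρ from 0 to 6): 18144(sqrt(2)sin(φ)sin(θ + π/4) + cos(φ))sin(φ).
Middle (φ from 0 to π): 9072sqrt(2)π sin(θ + π/4).
Outer (θ from 0 to 2π): 0.

Therefore ∯_{∂V} F · n dS = 0.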